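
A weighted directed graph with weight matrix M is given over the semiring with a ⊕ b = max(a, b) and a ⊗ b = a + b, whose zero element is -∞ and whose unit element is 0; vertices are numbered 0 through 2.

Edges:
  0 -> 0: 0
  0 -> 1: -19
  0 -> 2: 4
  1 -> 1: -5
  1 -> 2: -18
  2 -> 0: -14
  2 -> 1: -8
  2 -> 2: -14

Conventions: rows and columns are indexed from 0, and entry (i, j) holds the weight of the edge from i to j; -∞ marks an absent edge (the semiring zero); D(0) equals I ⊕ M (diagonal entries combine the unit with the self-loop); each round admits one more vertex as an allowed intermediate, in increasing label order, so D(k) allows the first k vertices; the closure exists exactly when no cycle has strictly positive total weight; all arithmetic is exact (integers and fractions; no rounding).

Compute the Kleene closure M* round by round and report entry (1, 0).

D(0):
  [0, -19, 4]
  [-∞, 0, -18]
  [-14, -8, 0]
D(1):
  [0, -19, 4]
  [-∞, 0, -18]
  [-14, -8, 0]
D(2):
  [0, -19, 4]
  [-∞, 0, -18]
  [-14, -8, 0]
D(3):
  [0, -4, 4]
  [-32, 0, -18]
  [-14, -8, 0]
Answer: M*[1][0] = -32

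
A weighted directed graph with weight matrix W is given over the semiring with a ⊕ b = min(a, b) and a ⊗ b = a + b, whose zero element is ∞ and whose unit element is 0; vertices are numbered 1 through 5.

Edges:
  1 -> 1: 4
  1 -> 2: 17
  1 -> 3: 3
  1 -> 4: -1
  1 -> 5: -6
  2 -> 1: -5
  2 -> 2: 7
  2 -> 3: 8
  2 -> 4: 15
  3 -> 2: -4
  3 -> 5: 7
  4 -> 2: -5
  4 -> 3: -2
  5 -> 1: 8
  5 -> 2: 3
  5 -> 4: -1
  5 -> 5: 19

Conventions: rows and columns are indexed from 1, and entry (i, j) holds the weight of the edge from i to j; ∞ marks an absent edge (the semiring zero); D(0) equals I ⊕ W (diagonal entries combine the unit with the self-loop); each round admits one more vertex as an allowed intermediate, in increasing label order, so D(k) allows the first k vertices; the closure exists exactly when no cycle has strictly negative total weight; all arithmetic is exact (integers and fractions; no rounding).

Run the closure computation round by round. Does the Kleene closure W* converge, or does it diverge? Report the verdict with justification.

D(0):
  [0, 17, 3, -1, -6]
  [-5, 0, 8, 15, ∞]
  [∞, -4, 0, ∞, 7]
  [∞, -5, -2, 0, ∞]
  [8, 3, ∞, -1, 0]
D(1):
  [0, 17, 3, -1, -6]
  [-5, 0, -2, -6, -11]
  [∞, -4, 0, ∞, 7]
  [∞, -5, -2, 0, ∞]
  [8, 3, 11, -1, 0]
Detection: at round 2, diagonal entry (3, 3) turns strictly negative.
Key observation: the cycle 3->2->1->3 has total weight (-4) + (-5) + 3, which is strictly negative.
Answer: DIVERGES — negative cycle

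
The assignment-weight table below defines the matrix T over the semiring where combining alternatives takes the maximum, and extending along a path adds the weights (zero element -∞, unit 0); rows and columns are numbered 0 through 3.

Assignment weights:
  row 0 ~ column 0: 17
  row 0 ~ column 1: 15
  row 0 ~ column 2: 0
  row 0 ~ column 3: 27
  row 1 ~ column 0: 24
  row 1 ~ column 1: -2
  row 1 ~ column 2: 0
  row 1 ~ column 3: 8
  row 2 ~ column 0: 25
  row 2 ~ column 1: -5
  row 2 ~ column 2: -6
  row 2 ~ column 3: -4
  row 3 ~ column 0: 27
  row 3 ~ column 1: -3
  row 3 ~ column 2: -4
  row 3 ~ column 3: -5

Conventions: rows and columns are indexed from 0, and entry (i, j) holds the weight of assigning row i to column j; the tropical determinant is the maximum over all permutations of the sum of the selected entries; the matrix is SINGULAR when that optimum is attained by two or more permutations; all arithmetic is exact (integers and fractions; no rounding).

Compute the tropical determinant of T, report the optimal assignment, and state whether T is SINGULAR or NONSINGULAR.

σ = (0, 1, 2, 3): 17 + (-2) + (-6) + (-5) = 4
σ = (0, 1, 3, 2): 17 + (-2) + (-4) + (-4) = 7
σ = (0, 2, 1, 3): 17 + 0 + (-5) + (-5) = 7
σ = (0, 2, 3, 1): 17 + 0 + (-4) + (-3) = 10
σ = (0, 3, 1, 2): 17 + 8 + (-5) + (-4) = 16
σ = (0, 3, 2, 1): 17 + 8 + (-6) + (-3) = 16
σ = (1, 0, 2, 3): 15 + 24 + (-6) + (-5) = 28
σ = (1, 0, 3, 2): 15 + 24 + (-4) + (-4) = 31
σ = (1, 2, 0, 3): 15 + 0 + 25 + (-5) = 35
σ = (1, 2, 3, 0): 15 + 0 + (-4) + 27 = 38
σ = (1, 3, 0, 2): 15 + 8 + 25 + (-4) = 44
σ = (1, 3, 2, 0): 15 + 8 + (-6) + 27 = 44
σ = (2, 0, 1, 3): 0 + 24 + (-5) + (-5) = 14
σ = (2, 0, 3, 1): 0 + 24 + (-4) + (-3) = 17
σ = (2, 1, 0, 3): 0 + (-2) + 25 + (-5) = 18
σ = (2, 1, 3, 0): 0 + (-2) + (-4) + 27 = 21
σ = (2, 3, 0, 1): 0 + 8 + 25 + (-3) = 30
σ = (2, 3, 1, 0): 0 + 8 + (-5) + 27 = 30
σ = (3, 0, 1, 2): 27 + 24 + (-5) + (-4) = 42
σ = (3, 0, 2, 1): 27 + 24 + (-6) + (-3) = 42
σ = (3, 1, 0, 2): 27 + (-2) + 25 + (-4) = 46
σ = (3, 1, 2, 0): 27 + (-2) + (-6) + 27 = 46
σ = (3, 2, 0, 1): 27 + 0 + 25 + (-3) = 49
σ = (3, 2, 1, 0): 27 + 0 + (-5) + 27 = 49
Optimal value attained by: σ = (3, 2, 0, 1).
Answer: det⊕(T) = 49; verdict: SINGULAR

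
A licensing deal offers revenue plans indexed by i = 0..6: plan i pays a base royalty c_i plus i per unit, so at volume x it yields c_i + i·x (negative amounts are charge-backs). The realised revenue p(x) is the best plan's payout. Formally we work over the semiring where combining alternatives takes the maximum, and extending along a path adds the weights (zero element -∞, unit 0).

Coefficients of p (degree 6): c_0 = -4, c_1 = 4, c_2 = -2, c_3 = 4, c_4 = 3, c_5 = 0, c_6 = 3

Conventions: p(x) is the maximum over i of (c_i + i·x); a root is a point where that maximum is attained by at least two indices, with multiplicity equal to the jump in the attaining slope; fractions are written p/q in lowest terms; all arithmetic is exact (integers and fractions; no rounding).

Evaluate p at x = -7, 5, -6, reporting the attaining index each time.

p(-7) = max(-4+0·(-7)=-4, 4+1·(-7)=-3, -2+2·(-7)=-16, 4+3·(-7)=-17, 3+4·(-7)=-25, 0+5·(-7)=-35, 3+6·(-7)=-39) = -3 (attained by i=1)
p(5) = max(-4+0·5=-4, 4+1·5=9, -2+2·5=8, 4+3·5=19, 3+4·5=23, 0+5·5=25, 3+6·5=33) = 33 (attained by i=6)
p(-6) = max(-4+0·(-6)=-4, 4+1·(-6)=-2, -2+2·(-6)=-14, 4+3·(-6)=-14, 3+4·(-6)=-21, 0+5·(-6)=-30, 3+6·(-6)=-33) = -2 (attained by i=1)
Answer: p(-7) = -3; p(5) = 33; p(-6) = -2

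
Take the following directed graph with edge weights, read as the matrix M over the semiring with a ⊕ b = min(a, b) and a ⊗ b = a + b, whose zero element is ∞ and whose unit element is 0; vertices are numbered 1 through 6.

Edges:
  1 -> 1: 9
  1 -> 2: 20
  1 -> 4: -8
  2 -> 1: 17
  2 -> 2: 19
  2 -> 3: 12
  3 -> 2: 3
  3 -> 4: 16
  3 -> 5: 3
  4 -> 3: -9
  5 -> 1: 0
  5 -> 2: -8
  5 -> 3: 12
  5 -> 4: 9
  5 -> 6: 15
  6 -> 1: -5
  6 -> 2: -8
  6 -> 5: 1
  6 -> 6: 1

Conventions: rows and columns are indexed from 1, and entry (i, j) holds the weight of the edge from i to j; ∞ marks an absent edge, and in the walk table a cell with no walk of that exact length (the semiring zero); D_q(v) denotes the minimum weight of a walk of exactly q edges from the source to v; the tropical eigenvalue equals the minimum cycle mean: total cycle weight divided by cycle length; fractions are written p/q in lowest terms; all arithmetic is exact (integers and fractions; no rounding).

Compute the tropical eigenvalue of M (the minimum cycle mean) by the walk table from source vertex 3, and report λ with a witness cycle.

q=0: [∞, ∞, 0, ∞, ∞, ∞]
q=1: [∞, 3, ∞, 16, 3, ∞]
q=2: [3, -5, 7, 12, ∞, 18]
q=3: [12, 10, 3, -5, 10, 19]
q=4: [10, 2, -14, 4, 6, 20]
q=5: [6, -11, -5, 2, -11, 21]
q=6: [-11, -19, -7, -2, -2, 4]
Optimal cycle mean attained by: cycle 1->4->3->5->1, total (-8) + (-9) + 3 + 0, length 4.
Answer: λ = -7/2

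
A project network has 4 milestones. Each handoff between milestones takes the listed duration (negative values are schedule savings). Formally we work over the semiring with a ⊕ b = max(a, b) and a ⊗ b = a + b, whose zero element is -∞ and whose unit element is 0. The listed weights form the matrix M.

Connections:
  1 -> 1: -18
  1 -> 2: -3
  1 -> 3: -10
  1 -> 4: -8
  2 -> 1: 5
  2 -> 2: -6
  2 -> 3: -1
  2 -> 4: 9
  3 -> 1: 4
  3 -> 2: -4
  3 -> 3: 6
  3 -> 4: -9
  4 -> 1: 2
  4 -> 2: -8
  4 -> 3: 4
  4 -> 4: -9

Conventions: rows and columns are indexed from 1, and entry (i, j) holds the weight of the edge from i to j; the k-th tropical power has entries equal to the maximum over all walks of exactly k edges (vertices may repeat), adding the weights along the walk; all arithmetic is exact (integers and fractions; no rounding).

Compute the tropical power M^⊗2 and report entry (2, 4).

M^⊗2:
  [2, -9, -4, 6]
  [11, 2, 13, 3]
  [10, 2, 12, 5]
  [8, 0, 10, 1]
Key observation: the optimum is the walk 2->2->4, with weight (-6) + 9 = 3.
Optimal value attained by: walk 2->2->4.
Answer: (M^⊗2)[2][4] = 3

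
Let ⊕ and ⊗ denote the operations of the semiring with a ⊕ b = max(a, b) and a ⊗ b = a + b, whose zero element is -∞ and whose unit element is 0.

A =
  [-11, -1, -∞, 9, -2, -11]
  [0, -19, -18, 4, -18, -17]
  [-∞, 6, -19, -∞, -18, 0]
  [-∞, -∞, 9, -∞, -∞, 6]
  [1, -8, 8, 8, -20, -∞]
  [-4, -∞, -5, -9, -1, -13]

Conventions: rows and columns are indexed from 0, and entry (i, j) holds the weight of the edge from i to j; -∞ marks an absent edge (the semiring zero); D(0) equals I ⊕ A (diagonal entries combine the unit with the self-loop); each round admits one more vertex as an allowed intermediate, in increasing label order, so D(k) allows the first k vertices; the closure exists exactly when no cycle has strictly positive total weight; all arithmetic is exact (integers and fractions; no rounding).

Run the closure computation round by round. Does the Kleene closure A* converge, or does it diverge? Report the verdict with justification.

D(0):
  [0, -1, -∞, 9, -2, -11]
  [0, 0, -18, 4, -18, -17]
  [-∞, 6, 0, -∞, -18, 0]
  [-∞, -∞, 9, 0, -∞, 6]
  [1, -8, 8, 8, 0, -∞]
  [-4, -∞, -5, -9, -1, 0]
D(1):
  [0, -1, -∞, 9, -2, -11]
  [0, 0, -18, 9, -2, -11]
  [-∞, 6, 0, -∞, -18, 0]
  [-∞, -∞, 9, 0, -∞, 6]
  [1, 0, 8, 10, 0, -10]
  [-4, -5, -5, 5, -1, 0]
D(2):
  [0, -1, -19, 9, -2, -11]
  [0, 0, -18, 9, -2, -11]
  [6, 6, 0, 15, 4, 0]
  [-∞, -∞, 9, 0, -∞, 6]
  [1, 0, 8, 10, 0, -10]
  [-4, -5, -5, 5, -1, 0]
Detection: at round 3, diagonal entry (3, 3) turns strictly positive.
Key observation: the cycle 3->2->1->0->3 has total weight 9 + 6 + 0 + 9, which is strictly positive.
Answer: DIVERGES — positive cycle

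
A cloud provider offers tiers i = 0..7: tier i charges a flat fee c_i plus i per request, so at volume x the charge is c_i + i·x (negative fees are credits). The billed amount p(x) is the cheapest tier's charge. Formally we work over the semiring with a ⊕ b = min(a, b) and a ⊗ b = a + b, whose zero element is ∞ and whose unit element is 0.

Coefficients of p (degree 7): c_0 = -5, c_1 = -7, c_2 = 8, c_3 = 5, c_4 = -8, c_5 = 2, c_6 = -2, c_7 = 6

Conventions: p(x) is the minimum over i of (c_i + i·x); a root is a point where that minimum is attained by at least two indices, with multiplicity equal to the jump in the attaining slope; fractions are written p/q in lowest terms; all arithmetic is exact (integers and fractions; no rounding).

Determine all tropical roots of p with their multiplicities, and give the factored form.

hull edge (i=0, c=-5) to (i=1, c=-7): slope -2, span 1
hull edge (i=1, c=-7) to (i=4, c=-8): slope -1/3, span 3
hull edge (i=4, c=-8) to (i=6, c=-2): slope 3, span 2
hull edge (i=6, c=-2) to (i=7, c=6): slope 8, span 1
Factored form: p(x) = 6 ⊗ (x ⊕ (-8)) ⊗ (x ⊕ (-3)) ⊗ (x ⊕ (-3)) ⊗ (x ⊕ 1/3) ⊗ (x ⊕ 1/3) ⊗ (x ⊕ 1/3) ⊗ (x ⊕ 2)
Answer: roots = -8 (mult 1), -3 (mult 2), 1/3 (mult 3), 2 (mult 1)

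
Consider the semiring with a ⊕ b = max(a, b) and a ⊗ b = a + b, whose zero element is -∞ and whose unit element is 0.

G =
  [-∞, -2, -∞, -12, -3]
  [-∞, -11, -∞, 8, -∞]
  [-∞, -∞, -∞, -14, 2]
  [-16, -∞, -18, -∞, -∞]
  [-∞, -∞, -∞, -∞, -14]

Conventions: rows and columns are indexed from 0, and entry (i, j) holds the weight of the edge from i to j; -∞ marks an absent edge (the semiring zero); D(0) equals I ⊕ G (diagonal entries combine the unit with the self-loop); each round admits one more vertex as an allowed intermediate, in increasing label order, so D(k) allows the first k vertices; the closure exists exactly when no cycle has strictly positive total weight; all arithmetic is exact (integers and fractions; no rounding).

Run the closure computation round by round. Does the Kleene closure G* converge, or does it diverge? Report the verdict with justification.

D(0):
  [0, -2, -∞, -12, -3]
  [-∞, 0, -∞, 8, -∞]
  [-∞, -∞, 0, -14, 2]
  [-16, -∞, -18, 0, -∞]
  [-∞, -∞, -∞, -∞, 0]
D(1):
  [0, -2, -∞, -12, -3]
  [-∞, 0, -∞, 8, -∞]
  [-∞, -∞, 0, -14, 2]
  [-16, -18, -18, 0, -19]
  [-∞, -∞, -∞, -∞, 0]
D(2):
  [0, -2, -∞, 6, -3]
  [-∞, 0, -∞, 8, -∞]
  [-∞, -∞, 0, -14, 2]
  [-16, -18, -18, 0, -19]
  [-∞, -∞, -∞, -∞, 0]
D(3):
  [0, -2, -∞, 6, -3]
  [-∞, 0, -∞, 8, -∞]
  [-∞, -∞, 0, -14, 2]
  [-16, -18, -18, 0, -16]
  [-∞, -∞, -∞, -∞, 0]
D(4):
  [0, -2, -12, 6, -3]
  [-8, 0, -10, 8, -8]
  [-30, -32, 0, -14, 2]
  [-16, -18, -18, 0, -16]
  [-∞, -∞, -∞, -∞, 0]
D(5):
  [0, -2, -12, 6, -3]
  [-8, 0, -10, 8, -8]
  [-30, -32, 0, -14, 2]
  [-16, -18, -18, 0, -16]
  [-∞, -∞, -∞, -∞, 0]
Key observation: every diagonal entry stays at the unit through all rounds, so no improving cycle exists.
Answer: CONVERGES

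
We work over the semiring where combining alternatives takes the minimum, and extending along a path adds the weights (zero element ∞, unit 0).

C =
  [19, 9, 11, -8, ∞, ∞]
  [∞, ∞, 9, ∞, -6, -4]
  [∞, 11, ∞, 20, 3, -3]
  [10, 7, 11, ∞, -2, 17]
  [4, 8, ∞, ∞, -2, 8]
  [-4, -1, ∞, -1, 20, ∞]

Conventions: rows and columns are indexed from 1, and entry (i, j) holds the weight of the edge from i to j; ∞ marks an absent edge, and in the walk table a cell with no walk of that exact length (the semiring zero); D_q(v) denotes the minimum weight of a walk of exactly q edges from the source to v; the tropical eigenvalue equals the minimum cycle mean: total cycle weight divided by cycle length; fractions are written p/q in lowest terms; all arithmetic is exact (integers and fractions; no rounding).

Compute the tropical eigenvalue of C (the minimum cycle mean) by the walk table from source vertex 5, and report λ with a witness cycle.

q=0: [∞, ∞, ∞, ∞, 0, ∞]
q=1: [4, 8, ∞, ∞, -2, 8]
q=2: [2, 6, 15, -4, -4, 4]
q=3: [0, 3, 7, -6, -6, 2]
q=4: [-2, 1, 5, -8, -8, -1]
q=5: [-5, -2, 3, -10, -10, -3]
q=6: [-7, -4, 1, -13, -12, -6]
Optimal cycle mean attained by: cycle 2->6->2, total (-4) + (-1), length 2.
Answer: λ = -5/2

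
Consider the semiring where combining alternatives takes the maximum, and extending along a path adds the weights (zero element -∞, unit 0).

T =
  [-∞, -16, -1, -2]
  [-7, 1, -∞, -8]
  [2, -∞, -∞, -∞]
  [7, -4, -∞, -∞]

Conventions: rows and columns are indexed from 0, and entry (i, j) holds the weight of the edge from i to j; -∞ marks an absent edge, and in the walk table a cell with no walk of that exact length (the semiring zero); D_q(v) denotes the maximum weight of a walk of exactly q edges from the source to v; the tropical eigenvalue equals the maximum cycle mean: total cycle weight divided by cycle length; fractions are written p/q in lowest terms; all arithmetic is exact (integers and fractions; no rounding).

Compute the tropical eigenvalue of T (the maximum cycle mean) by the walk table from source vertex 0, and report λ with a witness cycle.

q=0: [0, -∞, -∞, -∞]
q=1: [-∞, -16, -1, -2]
q=2: [5, -6, -∞, -24]
q=3: [-13, -5, 4, 3]
q=4: [10, -1, -14, -13]
Optimal cycle mean attained by: cycle 0->3->0, total (-2) + 7, length 2.
Answer: λ = 5/2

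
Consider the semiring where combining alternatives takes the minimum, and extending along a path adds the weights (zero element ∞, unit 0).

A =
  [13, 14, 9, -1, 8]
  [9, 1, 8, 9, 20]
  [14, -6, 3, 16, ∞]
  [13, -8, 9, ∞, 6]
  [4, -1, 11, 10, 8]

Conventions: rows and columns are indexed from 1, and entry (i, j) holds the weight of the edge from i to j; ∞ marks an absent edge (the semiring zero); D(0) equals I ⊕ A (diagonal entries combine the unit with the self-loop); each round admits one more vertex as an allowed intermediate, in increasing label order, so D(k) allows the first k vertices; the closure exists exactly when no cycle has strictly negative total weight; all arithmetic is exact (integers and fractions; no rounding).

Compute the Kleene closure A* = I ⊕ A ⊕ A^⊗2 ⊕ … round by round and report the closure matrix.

D(0):
  [0, 14, 9, -1, 8]
  [9, 0, 8, 9, 20]
  [14, -6, 0, 16, ∞]
  [13, -8, 9, 0, 6]
  [4, -1, 11, 10, 0]
D(1):
  [0, 14, 9, -1, 8]
  [9, 0, 8, 8, 17]
  [14, -6, 0, 13, 22]
  [13, -8, 9, 0, 6]
  [4, -1, 11, 3, 0]
D(2):
  [0, 14, 9, -1, 8]
  [9, 0, 8, 8, 17]
  [3, -6, 0, 2, 11]
  [1, -8, 0, 0, 6]
  [4, -1, 7, 3, 0]
D(3):
  [0, 3, 9, -1, 8]
  [9, 0, 8, 8, 17]
  [3, -6, 0, 2, 11]
  [1, -8, 0, 0, 6]
  [4, -1, 7, 3, 0]
D(4):
  [0, -9, -1, -1, 5]
  [9, 0, 8, 8, 14]
  [3, -6, 0, 2, 8]
  [1, -8, 0, 0, 6]
  [4, -5, 3, 3, 0]
D(5):
  [0, -9, -1, -1, 5]
  [9, 0, 8, 8, 14]
  [3, -6, 0, 2, 8]
  [1, -8, 0, 0, 6]
  [4, -5, 3, 3, 0]
Answer: A* = [[0, -9, -1, -1, 5], [9, 0, 8, 8, 14], [3, -6, 0, 2, 8], [1, -8, 0, 0, 6], [4, -5, 3, 3, 0]]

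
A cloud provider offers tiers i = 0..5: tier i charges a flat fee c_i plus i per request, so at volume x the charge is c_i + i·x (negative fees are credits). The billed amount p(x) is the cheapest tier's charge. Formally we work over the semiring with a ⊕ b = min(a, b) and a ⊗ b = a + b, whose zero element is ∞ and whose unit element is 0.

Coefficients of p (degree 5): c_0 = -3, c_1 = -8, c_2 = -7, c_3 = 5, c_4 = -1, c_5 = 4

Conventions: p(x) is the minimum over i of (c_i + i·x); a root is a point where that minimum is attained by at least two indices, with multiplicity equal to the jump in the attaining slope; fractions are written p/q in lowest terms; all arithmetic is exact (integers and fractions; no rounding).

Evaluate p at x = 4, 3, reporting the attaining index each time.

p(4) = min(-3+0·4=-3, -8+1·4=-4, -7+2·4=1, 5+3·4=17, -1+4·4=15, 4+5·4=24) = -4 (attained by i=1)
p(3) = min(-3+0·3=-3, -8+1·3=-5, -7+2·3=-1, 5+3·3=14, -1+4·3=11, 4+5·3=19) = -5 (attained by i=1)
Answer: p(4) = -4; p(3) = -5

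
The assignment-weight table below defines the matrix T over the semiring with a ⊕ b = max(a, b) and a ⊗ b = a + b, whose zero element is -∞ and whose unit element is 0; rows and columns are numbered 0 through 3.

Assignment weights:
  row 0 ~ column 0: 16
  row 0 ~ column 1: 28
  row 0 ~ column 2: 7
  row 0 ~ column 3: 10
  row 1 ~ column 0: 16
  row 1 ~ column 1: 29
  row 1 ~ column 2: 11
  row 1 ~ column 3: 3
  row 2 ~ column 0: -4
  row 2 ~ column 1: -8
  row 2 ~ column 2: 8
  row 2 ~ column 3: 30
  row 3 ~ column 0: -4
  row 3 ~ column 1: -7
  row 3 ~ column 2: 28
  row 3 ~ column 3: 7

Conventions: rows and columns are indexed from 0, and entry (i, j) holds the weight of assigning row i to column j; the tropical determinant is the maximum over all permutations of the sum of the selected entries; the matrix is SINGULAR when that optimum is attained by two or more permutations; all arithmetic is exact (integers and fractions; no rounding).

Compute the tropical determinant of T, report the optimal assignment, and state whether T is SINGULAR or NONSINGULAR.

σ = (0, 1, 2, 3): 16 + 29 + 8 + 7 = 60
σ = (0, 1, 3, 2): 16 + 29 + 30 + 28 = 103
σ = (0, 2, 1, 3): 16 + 11 + (-8) + 7 = 26
σ = (0, 2, 3, 1): 16 + 11 + 30 + (-7) = 50
σ = (0, 3, 1, 2): 16 + 3 + (-8) + 28 = 39
σ = (0, 3, 2, 1): 16 + 3 + 8 + (-7) = 20
σ = (1, 0, 2, 3): 28 + 16 + 8 + 7 = 59
σ = (1, 0, 3, 2): 28 + 16 + 30 + 28 = 102
σ = (1, 2, 0, 3): 28 + 11 + (-4) + 7 = 42
σ = (1, 2, 3, 0): 28 + 11 + 30 + (-4) = 65
σ = (1, 3, 0, 2): 28 + 3 + (-4) + 28 = 55
σ = (1, 3, 2, 0): 28 + 3 + 8 + (-4) = 35
σ = (2, 0, 1, 3): 7 + 16 + (-8) + 7 = 22
σ = (2, 0, 3, 1): 7 + 16 + 30 + (-7) = 46
σ = (2, 1, 0, 3): 7 + 29 + (-4) + 7 = 39
σ = (2, 1, 3, 0): 7 + 29 + 30 + (-4) = 62
σ = (2, 3, 0, 1): 7 + 3 + (-4) + (-7) = -1
σ = (2, 3, 1, 0): 7 + 3 + (-8) + (-4) = -2
σ = (3, 0, 1, 2): 10 + 16 + (-8) + 28 = 46
σ = (3, 0, 2, 1): 10 + 16 + 8 + (-7) = 27
σ = (3, 1, 0, 2): 10 + 29 + (-4) + 28 = 63
σ = (3, 1, 2, 0): 10 + 29 + 8 + (-4) = 43
σ = (3, 2, 0, 1): 10 + 11 + (-4) + (-7) = 10
σ = (3, 2, 1, 0): 10 + 11 + (-8) + (-4) = 9
Optimal value attained by: σ = (0, 1, 3, 2).
Answer: det⊕(T) = 103; verdict: NONSINGULAR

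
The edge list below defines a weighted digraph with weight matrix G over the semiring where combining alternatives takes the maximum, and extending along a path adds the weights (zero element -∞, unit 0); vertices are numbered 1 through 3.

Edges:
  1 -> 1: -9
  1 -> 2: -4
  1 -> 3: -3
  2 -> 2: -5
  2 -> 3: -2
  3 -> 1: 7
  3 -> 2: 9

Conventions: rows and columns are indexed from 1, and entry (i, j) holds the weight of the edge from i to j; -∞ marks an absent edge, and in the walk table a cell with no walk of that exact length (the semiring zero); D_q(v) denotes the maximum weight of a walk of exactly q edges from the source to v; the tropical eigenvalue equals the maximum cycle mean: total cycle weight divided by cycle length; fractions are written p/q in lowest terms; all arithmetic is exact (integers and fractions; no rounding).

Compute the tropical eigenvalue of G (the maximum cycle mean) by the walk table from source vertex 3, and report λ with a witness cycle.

q=0: [-∞, -∞, 0]
q=1: [7, 9, -∞]
q=2: [-2, 4, 7]
q=3: [14, 16, 2]
Optimal cycle mean attained by: cycle 2->3->2, total (-2) + 9, length 2.
Answer: λ = 7/2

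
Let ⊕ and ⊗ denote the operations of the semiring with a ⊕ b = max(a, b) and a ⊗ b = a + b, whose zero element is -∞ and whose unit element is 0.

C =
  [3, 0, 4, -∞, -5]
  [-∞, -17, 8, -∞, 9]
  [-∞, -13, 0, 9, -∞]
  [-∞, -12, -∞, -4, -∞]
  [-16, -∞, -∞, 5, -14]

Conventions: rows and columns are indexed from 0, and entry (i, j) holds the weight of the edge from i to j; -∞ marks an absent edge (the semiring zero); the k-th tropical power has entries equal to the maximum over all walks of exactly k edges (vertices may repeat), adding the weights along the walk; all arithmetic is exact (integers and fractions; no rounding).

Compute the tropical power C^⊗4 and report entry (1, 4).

C^⊗2:
  [6, 3, 8, 13, 9]
  [-7, -5, 8, 17, -5]
  [-∞, -3, 0, 9, -4]
  [-∞, -16, -4, -8, -3]
  [-13, -7, -12, 1, -21]
C^⊗3:
  [9, 6, 11, 17, 12]
  [-4, 5, 8, 17, 4]
  [-20, -3, 5, 9, 6]
  [-19, -17, -4, 5, -7]
  [-10, -11, 1, -3, 2]
C^⊗4:
  [12, 9, 14, 20, 15]
  [-1, 5, 13, 17, 14]
  [-10, -3, 5, 14, 6]
  [-16, -7, -4, 5, -8]
  [-7, -10, 1, 10, -2]
Key observation: the optimum is the walk 1->2->3->1->4, with weight 8 + 9 + (-12) + 9 = 14.
Optimal value attained by: walk 1->2->3->1->4.
Answer: (C^⊗4)[1][4] = 14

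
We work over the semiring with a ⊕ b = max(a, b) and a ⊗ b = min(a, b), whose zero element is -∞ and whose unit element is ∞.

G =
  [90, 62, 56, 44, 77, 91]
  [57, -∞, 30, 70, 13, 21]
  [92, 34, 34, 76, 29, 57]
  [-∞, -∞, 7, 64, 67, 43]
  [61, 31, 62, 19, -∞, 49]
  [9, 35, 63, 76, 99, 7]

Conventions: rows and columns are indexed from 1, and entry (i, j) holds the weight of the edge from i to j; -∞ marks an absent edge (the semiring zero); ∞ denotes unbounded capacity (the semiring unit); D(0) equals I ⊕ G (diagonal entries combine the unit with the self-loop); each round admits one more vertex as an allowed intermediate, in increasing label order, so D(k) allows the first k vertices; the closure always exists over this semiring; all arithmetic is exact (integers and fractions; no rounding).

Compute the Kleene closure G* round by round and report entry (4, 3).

D(0):
  [∞, 62, 56, 44, 77, 91]
  [57, ∞, 30, 70, 13, 21]
  [92, 34, ∞, 76, 29, 57]
  [-∞, -∞, 7, ∞, 67, 43]
  [61, 31, 62, 19, ∞, 49]
  [9, 35, 63, 76, 99, ∞]
D(1):
  [∞, 62, 56, 44, 77, 91]
  [57, ∞, 56, 70, 57, 57]
  [92, 62, ∞, 76, 77, 91]
  [-∞, -∞, 7, ∞, 67, 43]
  [61, 61, 62, 44, ∞, 61]
  [9, 35, 63, 76, 99, ∞]
D(2):
  [∞, 62, 56, 62, 77, 91]
  [57, ∞, 56, 70, 57, 57]
  [92, 62, ∞, 76, 77, 91]
  [-∞, -∞, 7, ∞, 67, 43]
  [61, 61, 62, 61, ∞, 61]
  [35, 35, 63, 76, 99, ∞]
D(3):
  [∞, 62, 56, 62, 77, 91]
  [57, ∞, 56, 70, 57, 57]
  [92, 62, ∞, 76, 77, 91]
  [7, 7, 7, ∞, 67, 43]
  [62, 62, 62, 62, ∞, 62]
  [63, 62, 63, 76, 99, ∞]
D(4):
  [∞, 62, 56, 62, 77, 91]
  [57, ∞, 56, 70, 67, 57]
  [92, 62, ∞, 76, 77, 91]
  [7, 7, 7, ∞, 67, 43]
  [62, 62, 62, 62, ∞, 62]
  [63, 62, 63, 76, 99, ∞]
D(5):
  [∞, 62, 62, 62, 77, 91]
  [62, ∞, 62, 70, 67, 62]
  [92, 62, ∞, 76, 77, 91]
  [62, 62, 62, ∞, 67, 62]
  [62, 62, 62, 62, ∞, 62]
  [63, 62, 63, 76, 99, ∞]
D(6):
  [∞, 62, 63, 76, 91, 91]
  [62, ∞, 62, 70, 67, 62]
  [92, 62, ∞, 76, 91, 91]
  [62, 62, 62, ∞, 67, 62]
  [62, 62, 62, 62, ∞, 62]
  [63, 62, 63, 76, 99, ∞]
Answer: G*[4][3] = 62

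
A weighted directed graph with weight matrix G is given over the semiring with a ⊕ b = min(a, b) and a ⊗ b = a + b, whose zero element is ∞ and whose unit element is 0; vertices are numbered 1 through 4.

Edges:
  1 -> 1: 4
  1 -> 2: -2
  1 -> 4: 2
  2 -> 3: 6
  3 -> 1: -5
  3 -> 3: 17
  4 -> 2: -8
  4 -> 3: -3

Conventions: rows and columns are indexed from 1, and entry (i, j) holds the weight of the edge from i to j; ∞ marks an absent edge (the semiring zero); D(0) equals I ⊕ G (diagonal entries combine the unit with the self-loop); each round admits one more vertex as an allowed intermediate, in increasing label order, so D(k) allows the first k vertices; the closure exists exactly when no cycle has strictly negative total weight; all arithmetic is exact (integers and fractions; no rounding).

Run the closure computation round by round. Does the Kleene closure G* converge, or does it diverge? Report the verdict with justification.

D(0):
  [0, -2, ∞, 2]
  [∞, 0, 6, ∞]
  [-5, ∞, 0, ∞]
  [∞, -8, -3, 0]
D(1):
  [0, -2, ∞, 2]
  [∞, 0, 6, ∞]
  [-5, -7, 0, -3]
  [∞, -8, -3, 0]
Detection: at round 2, diagonal entry (3, 3) turns strictly negative.
Key observation: the cycle 3->1->2->3 has total weight (-5) + (-2) + 6, which is strictly negative.
Answer: DIVERGES — negative cycle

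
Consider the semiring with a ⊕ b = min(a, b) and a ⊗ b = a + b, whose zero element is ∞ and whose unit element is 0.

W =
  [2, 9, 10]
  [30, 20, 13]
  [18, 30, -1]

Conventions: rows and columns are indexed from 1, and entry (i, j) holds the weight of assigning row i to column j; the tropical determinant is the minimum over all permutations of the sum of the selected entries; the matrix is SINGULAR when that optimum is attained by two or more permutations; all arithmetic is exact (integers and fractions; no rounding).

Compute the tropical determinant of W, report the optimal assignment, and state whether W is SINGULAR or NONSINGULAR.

σ = (1, 2, 3): 2 + 20 + (-1) = 21
σ = (1, 3, 2): 2 + 13 + 30 = 45
σ = (2, 1, 3): 9 + 30 + (-1) = 38
σ = (2, 3, 1): 9 + 13 + 18 = 40
σ = (3, 1, 2): 10 + 30 + 30 = 70
σ = (3, 2, 1): 10 + 20 + 18 = 48
Optimal value attained by: σ = (1, 2, 3).
Answer: det⊕(W) = 21; verdict: NONSINGULAR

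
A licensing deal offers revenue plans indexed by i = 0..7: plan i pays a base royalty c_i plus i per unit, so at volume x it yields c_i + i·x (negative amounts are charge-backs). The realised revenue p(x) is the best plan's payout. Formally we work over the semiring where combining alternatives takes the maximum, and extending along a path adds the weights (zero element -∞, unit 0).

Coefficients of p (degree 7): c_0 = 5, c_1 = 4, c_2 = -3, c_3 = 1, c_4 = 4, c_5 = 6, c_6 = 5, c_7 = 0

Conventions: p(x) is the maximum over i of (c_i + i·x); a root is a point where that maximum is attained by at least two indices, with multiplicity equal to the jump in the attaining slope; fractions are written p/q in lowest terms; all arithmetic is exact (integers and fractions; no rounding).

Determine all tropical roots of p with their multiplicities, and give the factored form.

hull edge (i=0, c=5) to (i=5, c=6): slope 1/5, span 5
hull edge (i=5, c=6) to (i=6, c=5): slope -1, span 1
hull edge (i=6, c=5) to (i=7, c=0): slope -5, span 1
Factored form: p(x) = 0 ⊗ (x ⊕ (-1/5)) ⊗ (x ⊕ (-1/5)) ⊗ (x ⊕ (-1/5)) ⊗ (x ⊕ (-1/5)) ⊗ (x ⊕ (-1/5)) ⊗ (x ⊕ 1) ⊗ (x ⊕ 5)
Answer: roots = -1/5 (mult 5), 1 (mult 1), 5 (mult 1)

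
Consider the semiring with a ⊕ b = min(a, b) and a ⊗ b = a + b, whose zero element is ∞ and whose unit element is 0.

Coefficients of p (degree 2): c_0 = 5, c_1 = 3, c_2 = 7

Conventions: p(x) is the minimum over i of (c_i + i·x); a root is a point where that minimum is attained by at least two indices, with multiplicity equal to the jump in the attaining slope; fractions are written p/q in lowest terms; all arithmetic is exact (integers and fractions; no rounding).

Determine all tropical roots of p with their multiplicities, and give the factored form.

hull edge (i=0, c=5) to (i=1, c=3): slope -2, span 1
hull edge (i=1, c=3) to (i=2, c=7): slope 4, span 1
Factored form: p(x) = 7 ⊗ (x ⊕ (-4)) ⊗ (x ⊕ 2)
Answer: roots = -4 (mult 1), 2 (mult 1)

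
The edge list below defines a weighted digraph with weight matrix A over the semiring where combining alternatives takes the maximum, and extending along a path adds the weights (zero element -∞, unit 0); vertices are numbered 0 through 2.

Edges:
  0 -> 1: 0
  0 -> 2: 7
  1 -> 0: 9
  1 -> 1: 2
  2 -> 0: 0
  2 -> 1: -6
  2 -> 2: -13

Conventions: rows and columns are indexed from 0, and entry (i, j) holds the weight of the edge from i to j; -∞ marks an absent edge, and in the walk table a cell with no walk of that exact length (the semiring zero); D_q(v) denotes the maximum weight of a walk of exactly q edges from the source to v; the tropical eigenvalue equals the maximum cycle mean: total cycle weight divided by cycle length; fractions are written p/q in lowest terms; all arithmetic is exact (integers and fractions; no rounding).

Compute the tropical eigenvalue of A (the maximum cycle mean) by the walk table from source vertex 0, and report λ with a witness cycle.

q=0: [0, -∞, -∞]
q=1: [-∞, 0, 7]
q=2: [9, 2, -6]
q=3: [11, 9, 16]
Optimal cycle mean attained by: cycle 0->1->0, total 0 + 9, length 2.
Answer: λ = 9/2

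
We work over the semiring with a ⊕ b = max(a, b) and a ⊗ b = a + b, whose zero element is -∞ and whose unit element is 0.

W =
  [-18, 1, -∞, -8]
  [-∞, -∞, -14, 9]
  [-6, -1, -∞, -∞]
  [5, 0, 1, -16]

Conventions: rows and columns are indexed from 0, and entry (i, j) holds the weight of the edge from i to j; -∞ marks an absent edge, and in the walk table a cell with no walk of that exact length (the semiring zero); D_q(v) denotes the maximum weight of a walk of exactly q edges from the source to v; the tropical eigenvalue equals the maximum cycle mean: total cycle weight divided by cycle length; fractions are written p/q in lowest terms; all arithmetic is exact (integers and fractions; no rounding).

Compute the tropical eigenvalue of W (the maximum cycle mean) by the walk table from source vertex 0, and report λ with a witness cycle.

q=0: [0, -∞, -∞, -∞]
q=1: [-18, 1, -∞, -8]
q=2: [-3, -8, -7, 10]
q=3: [15, 10, 11, 1]
q=4: [6, 16, 2, 19]
Optimal cycle mean attained by: cycle 0->1->3->0, total 1 + 9 + 5, length 3.
Answer: λ = 5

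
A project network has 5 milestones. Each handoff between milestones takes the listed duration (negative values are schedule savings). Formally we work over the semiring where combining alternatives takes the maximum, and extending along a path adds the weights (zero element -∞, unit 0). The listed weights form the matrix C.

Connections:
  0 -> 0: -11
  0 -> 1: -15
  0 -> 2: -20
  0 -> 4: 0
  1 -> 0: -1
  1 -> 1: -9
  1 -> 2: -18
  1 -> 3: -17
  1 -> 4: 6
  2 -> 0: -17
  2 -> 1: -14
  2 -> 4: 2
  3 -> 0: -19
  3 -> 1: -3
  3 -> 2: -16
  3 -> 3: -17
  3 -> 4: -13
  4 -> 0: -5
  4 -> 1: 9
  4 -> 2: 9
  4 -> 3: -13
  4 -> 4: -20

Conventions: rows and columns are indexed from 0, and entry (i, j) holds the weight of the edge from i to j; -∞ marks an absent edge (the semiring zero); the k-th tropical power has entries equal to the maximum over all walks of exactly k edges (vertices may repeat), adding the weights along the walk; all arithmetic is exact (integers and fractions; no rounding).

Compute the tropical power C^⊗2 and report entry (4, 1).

C^⊗2:
  [-5, 9, 9, -13, -9]
  [1, 15, 15, -7, -1]
  [-3, 11, 11, -11, -8]
  [-4, -4, -4, -20, 3]
  [8, 0, -9, -8, 15]
Key observation: the optimum is the walk 4->1->1, with weight 9 + (-9) = 0.
Optimal value attained by: walk 4->1->1.
Answer: (C^⊗2)[4][1] = 0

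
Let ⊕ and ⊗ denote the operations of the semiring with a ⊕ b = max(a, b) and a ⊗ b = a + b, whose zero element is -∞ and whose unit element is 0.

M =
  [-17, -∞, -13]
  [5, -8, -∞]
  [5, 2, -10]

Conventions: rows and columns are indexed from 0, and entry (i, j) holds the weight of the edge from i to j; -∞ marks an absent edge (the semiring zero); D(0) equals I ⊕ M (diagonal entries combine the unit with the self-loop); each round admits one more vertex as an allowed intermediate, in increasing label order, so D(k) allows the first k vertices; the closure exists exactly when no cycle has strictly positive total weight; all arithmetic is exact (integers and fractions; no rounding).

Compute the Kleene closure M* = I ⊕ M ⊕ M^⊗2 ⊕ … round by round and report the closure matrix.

D(0):
  [0, -∞, -13]
  [5, 0, -∞]
  [5, 2, 0]
D(1):
  [0, -∞, -13]
  [5, 0, -8]
  [5, 2, 0]
D(2):
  [0, -∞, -13]
  [5, 0, -8]
  [7, 2, 0]
D(3):
  [0, -11, -13]
  [5, 0, -8]
  [7, 2, 0]
Answer: M* = [[0, -11, -13], [5, 0, -8], [7, 2, 0]]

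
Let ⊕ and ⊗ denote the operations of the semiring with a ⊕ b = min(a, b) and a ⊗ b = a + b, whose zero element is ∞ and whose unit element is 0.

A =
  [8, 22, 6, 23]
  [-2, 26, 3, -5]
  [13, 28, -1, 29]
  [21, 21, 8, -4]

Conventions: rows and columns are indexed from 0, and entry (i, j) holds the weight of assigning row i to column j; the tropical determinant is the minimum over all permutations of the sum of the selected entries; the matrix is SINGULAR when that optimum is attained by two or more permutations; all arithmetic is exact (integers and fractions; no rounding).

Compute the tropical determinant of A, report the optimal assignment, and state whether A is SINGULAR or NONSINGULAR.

σ = (0, 1, 2, 3): 8 + 26 + (-1) + (-4) = 29
σ = (0, 1, 3, 2): 8 + 26 + 29 + 8 = 71
σ = (0, 2, 1, 3): 8 + 3 + 28 + (-4) = 35
σ = (0, 2, 3, 1): 8 + 3 + 29 + 21 = 61
σ = (0, 3, 1, 2): 8 + (-5) + 28 + 8 = 39
σ = (0, 3, 2, 1): 8 + (-5) + (-1) + 21 = 23
σ = (1, 0, 2, 3): 22 + (-2) + (-1) + (-4) = 15
σ = (1, 0, 3, 2): 22 + (-2) + 29 + 8 = 57
σ = (1, 2, 0, 3): 22 + 3 + 13 + (-4) = 34
σ = (1, 2, 3, 0): 22 + 3 + 29 + 21 = 75
σ = (1, 3, 0, 2): 22 + (-5) + 13 + 8 = 38
σ = (1, 3, 2, 0): 22 + (-5) + (-1) + 21 = 37
σ = (2, 0, 1, 3): 6 + (-2) + 28 + (-4) = 28
σ = (2, 0, 3, 1): 6 + (-2) + 29 + 21 = 54
σ = (2, 1, 0, 3): 6 + 26 + 13 + (-4) = 41
σ = (2, 1, 3, 0): 6 + 26 + 29 + 21 = 82
σ = (2, 3, 0, 1): 6 + (-5) + 13 + 21 = 35
σ = (2, 3, 1, 0): 6 + (-5) + 28 + 21 = 50
σ = (3, 0, 1, 2): 23 + (-2) + 28 + 8 = 57
σ = (3, 0, 2, 1): 23 + (-2) + (-1) + 21 = 41
σ = (3, 1, 0, 2): 23 + 26 + 13 + 8 = 70
σ = (3, 1, 2, 0): 23 + 26 + (-1) + 21 = 69
σ = (3, 2, 0, 1): 23 + 3 + 13 + 21 = 60
σ = (3, 2, 1, 0): 23 + 3 + 28 + 21 = 75
Optimal value attained by: σ = (1, 0, 2, 3).
Answer: det⊕(A) = 15; verdict: NONSINGULAR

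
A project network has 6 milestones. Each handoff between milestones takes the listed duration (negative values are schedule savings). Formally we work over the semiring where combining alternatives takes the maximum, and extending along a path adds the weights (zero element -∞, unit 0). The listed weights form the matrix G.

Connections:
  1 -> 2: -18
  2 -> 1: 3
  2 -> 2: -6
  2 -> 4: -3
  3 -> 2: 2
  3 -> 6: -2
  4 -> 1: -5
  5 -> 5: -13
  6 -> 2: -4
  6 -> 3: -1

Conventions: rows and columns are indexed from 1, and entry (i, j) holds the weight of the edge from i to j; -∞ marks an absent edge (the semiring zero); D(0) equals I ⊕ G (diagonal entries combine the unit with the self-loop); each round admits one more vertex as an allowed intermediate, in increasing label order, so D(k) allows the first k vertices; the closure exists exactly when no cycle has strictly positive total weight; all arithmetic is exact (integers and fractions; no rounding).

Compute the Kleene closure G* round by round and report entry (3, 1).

D(0):
  [0, -18, -∞, -∞, -∞, -∞]
  [3, 0, -∞, -3, -∞, -∞]
  [-∞, 2, 0, -∞, -∞, -2]
  [-5, -∞, -∞, 0, -∞, -∞]
  [-∞, -∞, -∞, -∞, 0, -∞]
  [-∞, -4, -1, -∞, -∞, 0]
D(1):
  [0, -18, -∞, -∞, -∞, -∞]
  [3, 0, -∞, -3, -∞, -∞]
  [-∞, 2, 0, -∞, -∞, -2]
  [-5, -23, -∞, 0, -∞, -∞]
  [-∞, -∞, -∞, -∞, 0, -∞]
  [-∞, -4, -1, -∞, -∞, 0]
D(2):
  [0, -18, -∞, -21, -∞, -∞]
  [3, 0, -∞, -3, -∞, -∞]
  [5, 2, 0, -1, -∞, -2]
  [-5, -23, -∞, 0, -∞, -∞]
  [-∞, -∞, -∞, -∞, 0, -∞]
  [-1, -4, -1, -7, -∞, 0]
D(3):
  [0, -18, -∞, -21, -∞, -∞]
  [3, 0, -∞, -3, -∞, -∞]
  [5, 2, 0, -1, -∞, -2]
  [-5, -23, -∞, 0, -∞, -∞]
  [-∞, -∞, -∞, -∞, 0, -∞]
  [4, 1, -1, -2, -∞, 0]
D(4):
  [0, -18, -∞, -21, -∞, -∞]
  [3, 0, -∞, -3, -∞, -∞]
  [5, 2, 0, -1, -∞, -2]
  [-5, -23, -∞, 0, -∞, -∞]
  [-∞, -∞, -∞, -∞, 0, -∞]
  [4, 1, -1, -2, -∞, 0]
D(5):
  [0, -18, -∞, -21, -∞, -∞]
  [3, 0, -∞, -3, -∞, -∞]
  [5, 2, 0, -1, -∞, -2]
  [-5, -23, -∞, 0, -∞, -∞]
  [-∞, -∞, -∞, -∞, 0, -∞]
  [4, 1, -1, -2, -∞, 0]
D(6):
  [0, -18, -∞, -21, -∞, -∞]
  [3, 0, -∞, -3, -∞, -∞]
  [5, 2, 0, -1, -∞, -2]
  [-5, -23, -∞, 0, -∞, -∞]
  [-∞, -∞, -∞, -∞, 0, -∞]
  [4, 1, -1, -2, -∞, 0]
Answer: G*[3][1] = 5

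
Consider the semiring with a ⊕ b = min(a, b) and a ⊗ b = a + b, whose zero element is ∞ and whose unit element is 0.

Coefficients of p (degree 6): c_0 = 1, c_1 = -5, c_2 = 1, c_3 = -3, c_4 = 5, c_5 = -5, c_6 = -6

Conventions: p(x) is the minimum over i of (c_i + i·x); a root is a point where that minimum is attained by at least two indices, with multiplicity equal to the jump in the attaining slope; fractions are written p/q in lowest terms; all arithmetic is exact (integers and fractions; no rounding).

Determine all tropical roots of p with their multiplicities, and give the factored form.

hull edge (i=0, c=1) to (i=1, c=-5): slope -6, span 1
hull edge (i=1, c=-5) to (i=6, c=-6): slope -1/5, span 5
Factored form: p(x) = -6 ⊗ (x ⊕ 1/5) ⊗ (x ⊕ 1/5) ⊗ (x ⊕ 1/5) ⊗ (x ⊕ 1/5) ⊗ (x ⊕ 1/5) ⊗ (x ⊕ 6)
Answer: roots = 1/5 (mult 5), 6 (mult 1)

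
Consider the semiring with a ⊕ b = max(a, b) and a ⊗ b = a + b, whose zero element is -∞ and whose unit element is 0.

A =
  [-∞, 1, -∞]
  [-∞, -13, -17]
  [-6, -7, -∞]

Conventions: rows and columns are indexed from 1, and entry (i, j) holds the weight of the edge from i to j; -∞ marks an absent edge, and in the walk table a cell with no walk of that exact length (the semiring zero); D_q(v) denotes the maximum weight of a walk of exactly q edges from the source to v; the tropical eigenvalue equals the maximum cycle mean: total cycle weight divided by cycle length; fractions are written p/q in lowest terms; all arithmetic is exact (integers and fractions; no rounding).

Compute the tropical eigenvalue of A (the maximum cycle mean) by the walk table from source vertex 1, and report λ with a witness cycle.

q=0: [0, -∞, -∞]
q=1: [-∞, 1, -∞]
q=2: [-∞, -12, -16]
q=3: [-22, -23, -29]
Optimal cycle mean attained by: cycle 1->2->3->1, total 1 + (-17) + (-6), length 3.
Answer: λ = -22/3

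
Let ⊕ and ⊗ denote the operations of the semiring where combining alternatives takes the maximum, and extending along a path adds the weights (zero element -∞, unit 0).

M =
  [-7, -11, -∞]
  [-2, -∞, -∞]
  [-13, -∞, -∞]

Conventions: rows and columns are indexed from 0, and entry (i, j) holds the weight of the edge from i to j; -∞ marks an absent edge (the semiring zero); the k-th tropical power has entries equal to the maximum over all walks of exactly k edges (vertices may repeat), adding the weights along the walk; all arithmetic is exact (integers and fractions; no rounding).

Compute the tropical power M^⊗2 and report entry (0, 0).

M^⊗2:
  [-13, -18, -∞]
  [-9, -13, -∞]
  [-20, -24, -∞]
Key observation: the optimum is the walk 0->1->0, with weight (-11) + (-2) = -13.
Optimal value attained by: walk 0->1->0.
Answer: (M^⊗2)[0][0] = -13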